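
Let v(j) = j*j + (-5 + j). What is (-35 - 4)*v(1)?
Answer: 117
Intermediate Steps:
v(j) = -5 + j + j**2 (v(j) = j**2 + (-5 + j) = -5 + j + j**2)
(-35 - 4)*v(1) = (-35 - 4)*(-5 + 1 + 1**2) = -39*(-5 + 1 + 1) = -39*(-3) = 117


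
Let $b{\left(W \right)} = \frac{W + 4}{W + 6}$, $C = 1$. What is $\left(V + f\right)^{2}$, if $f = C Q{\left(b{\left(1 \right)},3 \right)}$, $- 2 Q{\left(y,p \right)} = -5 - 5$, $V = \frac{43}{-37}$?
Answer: $\frac{20164}{1369} \approx 14.729$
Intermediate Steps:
$b{\left(W \right)} = \frac{4 + W}{6 + W}$
$V = - \frac{43}{37}$ ($V = 43 \left(- \frac{1}{37}\right) = - \frac{43}{37} \approx -1.1622$)
$Q{\left(y,p \right)} = 5$ ($Q{\left(y,p \right)} = - \frac{-5 - 5}{2} = \left(- \frac{1}{2}\right) \left(-10\right) = 5$)
$f = 5$ ($f = 1 \cdot 5 = 5$)
$\left(V + f\right)^{2} = \left(- \frac{43}{37} + 5\right)^{2} = \left(\frac{142}{37}\right)^{2} = \frac{20164}{1369}$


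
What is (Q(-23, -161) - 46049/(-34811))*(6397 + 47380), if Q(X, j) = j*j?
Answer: 48527395738460/34811 ≈ 1.3940e+9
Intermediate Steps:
Q(X, j) = j²
(Q(-23, -161) - 46049/(-34811))*(6397 + 47380) = ((-161)² - 46049/(-34811))*(6397 + 47380) = (25921 - 46049*(-1/34811))*53777 = (25921 + 46049/34811)*53777 = (902381980/34811)*53777 = 48527395738460/34811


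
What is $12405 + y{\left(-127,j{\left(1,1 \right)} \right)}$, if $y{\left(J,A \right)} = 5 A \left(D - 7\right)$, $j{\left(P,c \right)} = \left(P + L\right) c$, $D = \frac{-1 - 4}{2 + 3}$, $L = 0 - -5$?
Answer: $12165$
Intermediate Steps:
$L = 5$ ($L = 0 + 5 = 5$)
$D = -1$ ($D = - \frac{5}{5} = \left(-5\right) \frac{1}{5} = -1$)
$j{\left(P,c \right)} = c \left(5 + P\right)$ ($j{\left(P,c \right)} = \left(P + 5\right) c = \left(5 + P\right) c = c \left(5 + P\right)$)
$y{\left(J,A \right)} = - 40 A$ ($y{\left(J,A \right)} = 5 A \left(-1 - 7\right) = 5 A \left(-8\right) = - 40 A$)
$12405 + y{\left(-127,j{\left(1,1 \right)} \right)} = 12405 - 40 \cdot 1 \left(5 + 1\right) = 12405 - 40 \cdot 1 \cdot 6 = 12405 - 240 = 12165$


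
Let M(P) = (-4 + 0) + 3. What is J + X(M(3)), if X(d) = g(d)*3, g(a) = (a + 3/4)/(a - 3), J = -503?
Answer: -8045/16 ≈ -502.81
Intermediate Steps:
M(P) = -1 (M(P) = -4 + 3 = -1)
g(a) = (¾ + a)/(-3 + a) (g(a) = (a + 3*(¼))/(-3 + a) = (a + ¾)/(-3 + a) = (¾ + a)/(-3 + a))
X(d) = 3*(¾ + d)/(-3 + d) (X(d) = ((¾ + d)/(-3 + d))*3 = 3*(¾ + d)/(-3 + d))
J + X(M(3)) = -503 + 3*(3 + 4*(-1))/(4*(-3 - 1)) = -503 + (¾)*(3 - 4)/(-4) = -503 + (¾)*(-¼)*(-1) = -503 + 3/16 = -8045/16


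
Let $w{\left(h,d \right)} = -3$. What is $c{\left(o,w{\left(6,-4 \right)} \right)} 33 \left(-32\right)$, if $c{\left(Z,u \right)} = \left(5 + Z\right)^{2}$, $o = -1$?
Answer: $-16896$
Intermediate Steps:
$c{\left(o,w{\left(6,-4 \right)} \right)} 33 \left(-32\right) = \left(5 - 1\right)^{2} \cdot 33 \left(-32\right) = 4^{2} \cdot 33 \left(-32\right) = 16 \cdot 33 \left(-32\right) = 528 \left(-32\right) = -16896$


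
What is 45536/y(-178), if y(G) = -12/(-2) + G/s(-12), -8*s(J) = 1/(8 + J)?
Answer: -22768/2845 ≈ -8.0028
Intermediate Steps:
s(J) = -1/(8*(8 + J))
y(G) = 6 + 32*G (y(G) = -12/(-2) + G/((-1/(64 + 8*(-12)))) = -12*(-½) + G/((-1/(64 - 96))) = 6 + G/((-1/(-32))) = 6 + G/((-1*(-1/32))) = 6 + G/(1/32) = 6 + G*32 = 6 + 32*G)
45536/y(-178) = 45536/(6 + 32*(-178)) = 45536/(6 - 5696) = 45536/(-5690) = 45536*(-1/5690) = -22768/2845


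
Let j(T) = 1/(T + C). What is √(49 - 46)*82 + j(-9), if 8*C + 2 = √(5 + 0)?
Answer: -592/5471 + 82*√3 - 8*√5/5471 ≈ 141.92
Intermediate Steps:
C = -¼ + √5/8 (C = -¼ + √(5 + 0)/8 = -¼ + √5/8 ≈ 0.029509)
j(T) = 1/(-¼ + T + √5/8) (j(T) = 1/(T + (-¼ + √5/8)) = 1/(-¼ + T + √5/8))
√(49 - 46)*82 + j(-9) = √(49 - 46)*82 + 8/(-2 + √5 + 8*(-9)) = √3*82 + 8/(-2 + √5 - 72) = 82*√3 + 8/(-74 + √5) = 8/(-74 + √5) + 82*√3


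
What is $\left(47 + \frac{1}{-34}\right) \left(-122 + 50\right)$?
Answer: $- \frac{57492}{17} \approx -3381.9$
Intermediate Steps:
$\left(47 + \frac{1}{-34}\right) \left(-122 + 50\right) = \left(47 - \frac{1}{34}\right) \left(-72\right) = \frac{1597}{34} \left(-72\right) = - \frac{57492}{17}$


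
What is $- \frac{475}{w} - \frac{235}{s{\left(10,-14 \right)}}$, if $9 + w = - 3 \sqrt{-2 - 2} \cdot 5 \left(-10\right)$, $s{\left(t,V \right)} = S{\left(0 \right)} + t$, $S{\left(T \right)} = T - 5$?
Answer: $- \frac{469948}{10009} + \frac{47500 i}{30027} \approx -46.953 + 1.5819 i$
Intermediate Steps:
$S{\left(T \right)} = -5 + T$ ($S{\left(T \right)} = T - 5 = -5 + T$)
$s{\left(t,V \right)} = -5 + t$ ($s{\left(t,V \right)} = \left(-5 + 0\right) + t = -5 + t$)
$w = -9 + 300 i$ ($w = -9 + - 3 \sqrt{-2 - 2} \cdot 5 \left(-10\right) = -9 + - 3 \sqrt{-4} \cdot 5 \left(-10\right) = -9 + - 3 \cdot 2 i 5 \left(-10\right) = -9 + - 6 i 5 \left(-10\right) = -9 + - 30 i \left(-10\right) = -9 + 300 i \approx -9.0 + 300.0 i$)
$- \frac{475}{w} - \frac{235}{s{\left(10,-14 \right)}} = - \frac{475}{-9 + 300 i} - \frac{235}{-5 + 10} = - 475 \frac{-9 - 300 i}{90081} - \frac{235}{5} = - \frac{475 \left(-9 - 300 i\right)}{90081} - 47 = -47 - \frac{475 \left(-9 - 300 i\right)}{90081}$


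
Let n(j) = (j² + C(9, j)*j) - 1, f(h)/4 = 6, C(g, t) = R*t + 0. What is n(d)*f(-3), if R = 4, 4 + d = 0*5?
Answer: 1896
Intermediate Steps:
d = -4 (d = -4 + 0*5 = -4 + 0 = -4)
C(g, t) = 4*t (C(g, t) = 4*t + 0 = 4*t)
f(h) = 24 (f(h) = 4*6 = 24)
n(j) = -1 + 5*j² (n(j) = (j² + (4*j)*j) - 1 = (j² + 4*j²) - 1 = 5*j² - 1 = -1 + 5*j²)
n(d)*f(-3) = (-1 + 5*(-4)²)*24 = (-1 + 5*16)*24 = (-1 + 80)*24 = 79*24 = 1896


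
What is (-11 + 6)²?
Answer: 25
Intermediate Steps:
(-11 + 6)² = (-5)² = 25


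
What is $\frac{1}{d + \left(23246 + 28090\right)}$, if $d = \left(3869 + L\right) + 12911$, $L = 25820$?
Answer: $\frac{1}{93936} \approx 1.0646 \cdot 10^{-5}$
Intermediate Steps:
$d = 42600$ ($d = \left(3869 + 25820\right) + 12911 = 29689 + 12911 = 42600$)
$\frac{1}{d + \left(23246 + 28090\right)} = \frac{1}{42600 + \left(23246 + 28090\right)} = \frac{1}{42600 + 51336} = \frac{1}{93936}$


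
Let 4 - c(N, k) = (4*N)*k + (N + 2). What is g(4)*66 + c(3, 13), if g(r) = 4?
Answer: 107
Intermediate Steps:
c(N, k) = 2 - N - 4*N*k (c(N, k) = 4 - ((4*N)*k + (N + 2)) = 4 - (4*N*k + (2 + N)) = 4 - (2 + N + 4*N*k) = 4 + (-2 - N - 4*N*k) = 2 - N - 4*N*k)
g(4)*66 + c(3, 13) = 4*66 + (2 - 1*3 - 4*3*13) = 264 + (2 - 3 - 156) = 264 - 157 = 107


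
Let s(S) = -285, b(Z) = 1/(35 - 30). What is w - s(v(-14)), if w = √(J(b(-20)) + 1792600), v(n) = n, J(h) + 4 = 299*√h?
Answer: 285 + √(44814900 + 1495*√5)/5 ≈ 1623.9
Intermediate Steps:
b(Z) = ⅕ (b(Z) = 1/5 = ⅕)
J(h) = -4 + 299*√h
w = √(1792596 + 299*√5/5) (w = √((-4 + 299*√(⅕)) + 1792600) = √((-4 + 299*(√5/5)) + 1792600) = √((-4 + 299*√5/5) + 1792600) = √(1792596 + 299*√5/5) ≈ 1338.9)
w - s(v(-14)) = √(44814900 + 1495*√5)/5 - 1*(-285) = √(44814900 + 1495*√5)/5 + 285 = 285 + √(44814900 + 1495*√5)/5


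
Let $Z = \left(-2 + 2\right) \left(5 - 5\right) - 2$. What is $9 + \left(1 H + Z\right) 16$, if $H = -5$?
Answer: $-103$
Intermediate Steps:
$Z = -2$ ($Z = 0 \cdot 0 - 2 = 0 - 2 = -2$)
$9 + \left(1 H + Z\right) 16 = 9 + \left(1 \left(-5\right) - 2\right) 16 = 9 + \left(-5 - 2\right) 16 = 9 - 112 = -103$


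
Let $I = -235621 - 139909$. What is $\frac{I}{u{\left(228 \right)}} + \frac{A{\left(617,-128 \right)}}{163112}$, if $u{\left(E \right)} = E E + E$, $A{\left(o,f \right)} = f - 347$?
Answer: $- \frac{15319562515}{2129100936} \approx -7.1953$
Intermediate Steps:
$A{\left(o,f \right)} = -347 + f$
$u{\left(E \right)} = E + E^{2}$ ($u{\left(E \right)} = E^{2} + E = E + E^{2}$)
$I = -375530$
$\frac{I}{u{\left(228 \right)}} + \frac{A{\left(617,-128 \right)}}{163112} = - \frac{375530}{228 \left(1 + 228\right)} + \frac{-347 - 128}{163112} = - \frac{375530}{228 \cdot 229} - \frac{475}{163112} = - \frac{375530}{52212} - \frac{475}{163112} = \left(-375530\right) \frac{1}{52212} - \frac{475}{163112} = - \frac{187765}{26106} - \frac{475}{163112} = - \frac{15319562515}{2129100936}$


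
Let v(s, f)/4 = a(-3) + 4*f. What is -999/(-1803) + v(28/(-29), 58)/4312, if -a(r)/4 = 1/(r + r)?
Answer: 748210/971817 ≈ 0.76991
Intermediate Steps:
a(r) = -2/r (a(r) = -4/(r + r) = -4*1/(2*r) = -2/r)
v(s, f) = 8/3 + 16*f (v(s, f) = 4*(-2/(-3) + 4*f) = 4*(-2*(-⅓) + 4*f) = 4*(⅔ + 4*f) = 8/3 + 16*f)
-999/(-1803) + v(28/(-29), 58)/4312 = -999/(-1803) + (8/3 + 16*58)/4312 = -999*(-1/1803) + (8/3 + 928)*(1/4312) = 333/601 + (2792/3)*(1/4312) = 333/601 + 349/1617 = 748210/971817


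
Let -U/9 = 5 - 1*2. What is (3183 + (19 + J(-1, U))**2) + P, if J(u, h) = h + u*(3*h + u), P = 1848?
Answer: 10507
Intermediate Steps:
U = -27 (U = -9*(5 - 1*2) = -9*(5 - 2) = -9*3 = -27)
J(u, h) = h + u*(u + 3*h)
(3183 + (19 + J(-1, U))**2) + P = (3183 + (19 + (-27 + (-1)**2 + 3*(-27)*(-1)))**2) + 1848 = (3183 + (19 + (-27 + 1 + 81))**2) + 1848 = (3183 + (19 + 55)**2) + 1848 = (3183 + 74**2) + 1848 = (3183 + 5476) + 1848 = 8659 + 1848 = 10507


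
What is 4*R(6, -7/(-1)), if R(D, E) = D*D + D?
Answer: 168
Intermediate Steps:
R(D, E) = D + D² (R(D, E) = D² + D = D + D²)
4*R(6, -7/(-1)) = 4*(6*(1 + 6)) = 4*(6*7) = 4*42 = 168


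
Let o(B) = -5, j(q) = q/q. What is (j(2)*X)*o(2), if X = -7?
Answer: 35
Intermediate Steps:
j(q) = 1
(j(2)*X)*o(2) = (1*(-7))*(-5) = -7*(-5) = 35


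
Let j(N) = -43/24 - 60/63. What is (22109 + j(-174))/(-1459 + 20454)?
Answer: 3713851/3191160 ≈ 1.1638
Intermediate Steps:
j(N) = -461/168 (j(N) = -43*1/24 - 60*1/63 = -43/24 - 20/21 = -461/168)
(22109 + j(-174))/(-1459 + 20454) = (22109 - 461/168)/(-1459 + 20454) = (3713851/168)/18995 = (3713851/168)*(1/18995) = 3713851/3191160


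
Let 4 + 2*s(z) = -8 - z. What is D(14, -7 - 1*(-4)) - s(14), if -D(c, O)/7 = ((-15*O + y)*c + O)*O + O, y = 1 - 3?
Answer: 12613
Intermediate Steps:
s(z) = -6 - z/2 (s(z) = -2 + (-8 - z)/2 = -2 + (-4 - z/2) = -6 - z/2)
y = -2
D(c, O) = -7*O - 7*O*(O + c*(-2 - 15*O)) (D(c, O) = -7*(((-15*O - 2)*c + O)*O + O) = -7*(((-2 - 15*O)*c + O)*O + O) = -7*((c*(-2 - 15*O) + O)*O + O) = -7*((O + c*(-2 - 15*O))*O + O) = -7*(O*(O + c*(-2 - 15*O)) + O) = -7*(O + O*(O + c*(-2 - 15*O))) = -7*O - 7*O*(O + c*(-2 - 15*O)))
D(14, -7 - 1*(-4)) - s(14) = 7*(-7 - 1*(-4))*(-1 - (-7 - 1*(-4)) + 2*14 + 15*(-7 - 1*(-4))*14) - (-6 - ½*14) = 7*(-7 + 4)*(-1 - (-7 + 4) + 28 + 15*(-7 + 4)*14) - (-6 - 7) = 7*(-3)*(-1 - 1*(-3) + 28 + 15*(-3)*14) - 1*(-13) = 7*(-3)*(-1 + 3 + 28 - 630) + 13 = 7*(-3)*(-600) + 13 = 12600 + 13 = 12613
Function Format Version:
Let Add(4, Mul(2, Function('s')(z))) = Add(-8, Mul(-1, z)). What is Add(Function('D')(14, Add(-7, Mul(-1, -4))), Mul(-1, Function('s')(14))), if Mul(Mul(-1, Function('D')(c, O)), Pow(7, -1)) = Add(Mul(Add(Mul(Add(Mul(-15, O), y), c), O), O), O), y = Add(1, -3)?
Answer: 12613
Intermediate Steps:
Function('s')(z) = Add(-6, Mul(Rational(-1, 2), z)) (Function('s')(z) = Add(-2, Mul(Rational(1, 2), Add(-8, Mul(-1, z)))) = Add(-2, Add(-4, Mul(Rational(-1, 2), z))) = Add(-6, Mul(Rational(-1, 2), z)))
y = -2
Function('D')(c, O) = Add(Mul(-7, O), Mul(-7, O, Add(O, Mul(c, Add(-2, Mul(-15, O)))))) (Function('D')(c, O) = Mul(-7, Add(Mul(Add(Mul(Add(Mul(-15, O), -2), c), O), O), O)) = Mul(-7, Add(Mul(Add(Mul(Add(-2, Mul(-15, O)), c), O), O), O)) = Mul(-7, Add(Mul(Add(Mul(c, Add(-2, Mul(-15, O))), O), O), O)) = Mul(-7, Add(Mul(Add(O, Mul(c, Add(-2, Mul(-15, O)))), O), O)) = Mul(-7, Add(Mul(O, Add(O, Mul(c, Add(-2, Mul(-15, O))))), O)) = Mul(-7, Add(O, Mul(O, Add(O, Mul(c, Add(-2, Mul(-15, O))))))) = Add(Mul(-7, O), Mul(-7, O, Add(O, Mul(c, Add(-2, Mul(-15, O)))))))
Add(Function('D')(14, Add(-7, Mul(-1, -4))), Mul(-1, Function('s')(14))) = Add(Mul(7, Add(-7, Mul(-1, -4)), Add(-1, Mul(-1, Add(-7, Mul(-1, -4))), Mul(2, 14), Mul(15, Add(-7, Mul(-1, -4)), 14))), Mul(-1, Add(-6, Mul(Rational(-1, 2), 14)))) = Add(Mul(7, Add(-7, 4), Add(-1, Mul(-1, Add(-7, 4)), 28, Mul(15, Add(-7, 4), 14))), Mul(-1, Add(-6, -7))) = Add(Mul(7, -3, Add(-1, Mul(-1, -3), 28, Mul(15, -3, 14))), Mul(-1, -13)) = Add(Mul(7, -3, Add(-1, 3, 28, -630)), 13) = Add(Mul(7, -3, -600), 13) = Add(12600, 13) = 12613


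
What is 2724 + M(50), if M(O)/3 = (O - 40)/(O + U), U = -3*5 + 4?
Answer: 35422/13 ≈ 2724.8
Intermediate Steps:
U = -11 (U = -15 + 4 = -11)
M(O) = 3*(-40 + O)/(-11 + O) (M(O) = 3*((O - 40)/(O - 11)) = 3*((-40 + O)/(-11 + O)) = 3*(-40 + O)/(-11 + O))
2724 + M(50) = 2724 + 3*(-40 + 50)/(-11 + 50) = 2724 + 3*10/39 = 2724 + 3*(1/39)*10 = 2724 + 10/13 = 35422/13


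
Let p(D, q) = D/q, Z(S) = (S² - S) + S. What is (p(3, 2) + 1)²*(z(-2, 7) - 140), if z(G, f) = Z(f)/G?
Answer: -8225/8 ≈ -1028.1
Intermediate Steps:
Z(S) = S²
z(G, f) = f²/G
(p(3, 2) + 1)²*(z(-2, 7) - 140) = (3/2 + 1)²*(7²/(-2) - 140) = (3*(½) + 1)²*(-½*49 - 140) = (3/2 + 1)²*(-49/2 - 140) = (5/2)²*(-329/2) = (25/4)*(-329/2) = -8225/8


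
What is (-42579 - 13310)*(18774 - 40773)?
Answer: 1229502111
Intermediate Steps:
(-42579 - 13310)*(18774 - 40773) = -55889*(-21999) = 1229502111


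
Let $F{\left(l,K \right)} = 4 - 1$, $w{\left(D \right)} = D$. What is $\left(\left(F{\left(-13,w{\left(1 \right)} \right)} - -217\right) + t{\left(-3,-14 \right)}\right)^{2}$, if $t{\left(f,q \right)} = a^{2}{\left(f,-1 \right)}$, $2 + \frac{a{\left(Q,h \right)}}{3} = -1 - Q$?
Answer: $48400$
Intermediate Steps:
$a{\left(Q,h \right)} = -9 - 3 Q$ ($a{\left(Q,h \right)} = -6 + 3 \left(-1 - Q\right) = -6 - \left(3 + 3 Q\right) = -9 - 3 Q$)
$t{\left(f,q \right)} = \left(-9 - 3 f\right)^{2}$
$F{\left(l,K \right)} = 3$
$\left(\left(F{\left(-13,w{\left(1 \right)} \right)} - -217\right) + t{\left(-3,-14 \right)}\right)^{2} = \left(\left(3 - -217\right) + 9 \left(3 - 3\right)^{2}\right)^{2} = \left(\left(3 + 217\right) + 9 \cdot 0^{2}\right)^{2} = \left(220 + 9 \cdot 0\right)^{2} = \left(220 + 0\right)^{2} = 220^{2} = 48400$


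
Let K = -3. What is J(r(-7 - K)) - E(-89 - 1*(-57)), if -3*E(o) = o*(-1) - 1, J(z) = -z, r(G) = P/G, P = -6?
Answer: 53/6 ≈ 8.8333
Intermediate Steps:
r(G) = -6/G
E(o) = 1/3 + o/3 (E(o) = -(o*(-1) - 1)/3 = -(-o - 1)/3 = -(-1 - o)/3 = 1/3 + o/3)
J(r(-7 - K)) - E(-89 - 1*(-57)) = -(-6)/(-7 - 1*(-3)) - (1/3 + (-89 - 1*(-57))/3) = -(-6)/(-7 + 3) - (1/3 + (-89 + 57)/3) = -(-6)/(-4) - (1/3 + (1/3)*(-32)) = -(-6)*(-1)/4 - (1/3 - 32/3) = -1*3/2 - 1*(-31/3) = -3/2 + 31/3 = 53/6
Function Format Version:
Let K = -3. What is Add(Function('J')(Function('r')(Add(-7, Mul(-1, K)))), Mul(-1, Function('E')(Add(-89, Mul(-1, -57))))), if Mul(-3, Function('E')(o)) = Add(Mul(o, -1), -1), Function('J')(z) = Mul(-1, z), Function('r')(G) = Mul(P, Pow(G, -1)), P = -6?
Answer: Rational(53, 6) ≈ 8.8333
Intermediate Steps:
Function('r')(G) = Mul(-6, Pow(G, -1))
Function('E')(o) = Add(Rational(1, 3), Mul(Rational(1, 3), o)) (Function('E')(o) = Mul(Rational(-1, 3), Add(Mul(o, -1), -1)) = Mul(Rational(-1, 3), Add(Mul(-1, o), -1)) = Mul(Rational(-1, 3), Add(-1, Mul(-1, o))) = Add(Rational(1, 3), Mul(Rational(1, 3), o)))
Add(Function('J')(Function('r')(Add(-7, Mul(-1, K)))), Mul(-1, Function('E')(Add(-89, Mul(-1, -57))))) = Add(Mul(-1, Mul(-6, Pow(Add(-7, Mul(-1, -3)), -1))), Mul(-1, Add(Rational(1, 3), Mul(Rational(1, 3), Add(-89, Mul(-1, -57)))))) = Add(Mul(-1, Mul(-6, Pow(Add(-7, 3), -1))), Mul(-1, Add(Rational(1, 3), Mul(Rational(1, 3), Add(-89, 57))))) = Add(Mul(-1, Mul(-6, Pow(-4, -1))), Mul(-1, Add(Rational(1, 3), Mul(Rational(1, 3), -32)))) = Add(Mul(-1, Mul(-6, Rational(-1, 4))), Mul(-1, Add(Rational(1, 3), Rational(-32, 3)))) = Add(Mul(-1, Rational(3, 2)), Mul(-1, Rational(-31, 3))) = Add(Rational(-3, 2), Rational(31, 3)) = Rational(53, 6)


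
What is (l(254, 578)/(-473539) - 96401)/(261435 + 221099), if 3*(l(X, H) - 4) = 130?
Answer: -136948899559/685496003478 ≈ -0.19978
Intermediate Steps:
l(X, H) = 142/3 (l(X, H) = 4 + (⅓)*130 = 4 + 130/3 = 142/3)
(l(254, 578)/(-473539) - 96401)/(261435 + 221099) = ((142/3)/(-473539) - 96401)/(261435 + 221099) = ((142/3)*(-1/473539) - 96401)/482534 = (-142/1420617 - 96401)*(1/482534) = -136948899559/1420617*1/482534 = -136948899559/685496003478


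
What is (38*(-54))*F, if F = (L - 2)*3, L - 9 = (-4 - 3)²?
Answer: -344736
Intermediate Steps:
L = 58 (L = 9 + (-4 - 3)² = 9 + (-7)² = 9 + 49 = 58)
F = 168 (F = (58 - 2)*3 = 56*3 = 168)
(38*(-54))*F = (38*(-54))*168 = -2052*168 = -344736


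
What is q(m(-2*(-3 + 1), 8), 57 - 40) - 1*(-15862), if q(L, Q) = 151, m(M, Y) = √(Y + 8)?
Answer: 16013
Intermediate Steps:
m(M, Y) = √(8 + Y)
q(m(-2*(-3 + 1), 8), 57 - 40) - 1*(-15862) = 151 - 1*(-15862) = 151 + 15862 = 16013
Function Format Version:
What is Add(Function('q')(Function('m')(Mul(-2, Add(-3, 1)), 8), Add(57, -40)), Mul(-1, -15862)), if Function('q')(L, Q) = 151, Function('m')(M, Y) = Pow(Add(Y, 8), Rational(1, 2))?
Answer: 16013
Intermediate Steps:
Function('m')(M, Y) = Pow(Add(8, Y), Rational(1, 2))
Add(Function('q')(Function('m')(Mul(-2, Add(-3, 1)), 8), Add(57, -40)), Mul(-1, -15862)) = Add(151, Mul(-1, -15862)) = Add(151, 15862) = 16013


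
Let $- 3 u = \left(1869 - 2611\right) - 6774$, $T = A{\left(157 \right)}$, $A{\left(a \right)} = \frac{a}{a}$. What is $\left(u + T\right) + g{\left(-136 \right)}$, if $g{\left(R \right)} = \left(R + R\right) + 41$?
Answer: $\frac{6826}{3} \approx 2275.3$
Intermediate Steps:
$A{\left(a \right)} = 1$
$T = 1$
$u = \frac{7516}{3}$ ($u = - \frac{\left(1869 - 2611\right) - 6774}{3} = - \frac{-742 - 6774}{3} = \left(- \frac{1}{3}\right) \left(-7516\right) = \frac{7516}{3} \approx 2505.3$)
$g{\left(R \right)} = 41 + 2 R$ ($g{\left(R \right)} = 2 R + 41 = 41 + 2 R$)
$\left(u + T\right) + g{\left(-136 \right)} = \left(\frac{7516}{3} + 1\right) + \left(41 + 2 \left(-136\right)\right) = \frac{7519}{3} + \left(41 - 272\right) = \frac{7519}{3} - 231 = \frac{6826}{3}$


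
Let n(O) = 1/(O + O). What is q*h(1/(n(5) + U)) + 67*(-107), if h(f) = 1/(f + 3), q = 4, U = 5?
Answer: -1168343/163 ≈ -7167.8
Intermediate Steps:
n(O) = 1/(2*O)
h(f) = 1/(3 + f)
q*h(1/(n(5) + U)) + 67*(-107) = 4/(3 + 1/((1/2)/5 + 5)) + 67*(-107) = 4/(3 + 1/((1/2)*(1/5) + 5)) - 7169 = 4/(3 + 1/(1/10 + 5)) - 7169 = 4/(3 + 1/(51/10)) - 7169 = 4/(3 + 10/51) - 7169 = 4/(163/51) - 7169 = 4*(51/163) - 7169 = 204/163 - 7169 = -1168343/163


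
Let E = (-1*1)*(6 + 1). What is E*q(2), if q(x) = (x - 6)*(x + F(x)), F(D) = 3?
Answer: 140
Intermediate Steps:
q(x) = (-6 + x)*(3 + x) (q(x) = (x - 6)*(x + 3) = (-6 + x)*(3 + x))
E = -7 (E = -1*7 = -7)
E*q(2) = -7*(-18 + 2² - 3*2) = -7*(-18 + 4 - 6) = -7*(-20) = 140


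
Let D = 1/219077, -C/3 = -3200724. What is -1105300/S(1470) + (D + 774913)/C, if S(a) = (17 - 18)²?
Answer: -387520921448262983/350602505874 ≈ -1.1053e+6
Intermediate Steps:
C = 9602172 (C = -3*(-3200724) = 9602172)
S(a) = 1 (S(a) = (-1)² = 1)
D = 1/219077 ≈ 4.5646e-6
-1105300/S(1470) + (D + 774913)/C = -1105300/1 + (1/219077 + 774913)/9602172 = -1105300*1 + (169765615302/219077)*(1/9602172) = -1105300 + 28294269217/350602505874 = -387520921448262983/350602505874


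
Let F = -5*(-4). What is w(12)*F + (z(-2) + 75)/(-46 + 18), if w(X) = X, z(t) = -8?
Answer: 6653/28 ≈ 237.61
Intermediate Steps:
F = 20
w(12)*F + (z(-2) + 75)/(-46 + 18) = 12*20 + (-8 + 75)/(-46 + 18) = 240 + 67/(-28) = 240 + 67*(-1/28) = 240 - 67/28 = 6653/28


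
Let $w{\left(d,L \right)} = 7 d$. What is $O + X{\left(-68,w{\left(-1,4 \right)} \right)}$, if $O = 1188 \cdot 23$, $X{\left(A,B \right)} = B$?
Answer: $27317$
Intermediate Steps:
$O = 27324$
$O + X{\left(-68,w{\left(-1,4 \right)} \right)} = 27324 + 7 \left(-1\right) = 27324 - 7 = 27317$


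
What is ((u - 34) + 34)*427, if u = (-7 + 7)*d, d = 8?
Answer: 0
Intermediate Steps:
u = 0 (u = (-7 + 7)*8 = 0*8 = 0)
((u - 34) + 34)*427 = ((0 - 34) + 34)*427 = (-34 + 34)*427 = 0*427 = 0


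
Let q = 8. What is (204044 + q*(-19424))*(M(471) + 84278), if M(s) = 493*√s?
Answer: 4100293256 + 23985436*√471 ≈ 4.6208e+9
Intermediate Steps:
(204044 + q*(-19424))*(M(471) + 84278) = (204044 + 8*(-19424))*(493*√471 + 84278) = (204044 - 155392)*(84278 + 493*√471) = 48652*(84278 + 493*√471) = 4100293256 + 23985436*√471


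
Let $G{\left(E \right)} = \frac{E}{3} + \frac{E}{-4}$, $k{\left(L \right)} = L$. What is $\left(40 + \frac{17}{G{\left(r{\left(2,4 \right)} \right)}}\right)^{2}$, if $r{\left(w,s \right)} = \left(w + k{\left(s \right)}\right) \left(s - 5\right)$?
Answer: $36$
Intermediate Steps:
$r{\left(w,s \right)} = \left(-5 + s\right) \left(s + w\right)$ ($r{\left(w,s \right)} = \left(w + s\right) \left(s - 5\right) = \left(s + w\right) \left(-5 + s\right) = \left(-5 + s\right) \left(s + w\right)$)
$G{\left(E \right)} = \frac{E}{12}$ ($G{\left(E \right)} = E \frac{1}{3} + E \left(- \frac{1}{4}\right) = \frac{E}{3} - \frac{E}{4} = \frac{E}{12}$)
$\left(40 + \frac{17}{G{\left(r{\left(2,4 \right)} \right)}}\right)^{2} = \left(40 + \frac{17}{\frac{1}{12} \left(4^{2} - 20 - 10 + 4 \cdot 2\right)}\right)^{2} = \left(40 + \frac{17}{\frac{1}{12} \left(16 - 20 - 10 + 8\right)}\right)^{2} = \left(40 + \frac{17}{\frac{1}{12} \left(-6\right)}\right)^{2} = \left(40 + \frac{17}{- \frac{1}{2}}\right)^{2} = \left(40 + 17 \left(-2\right)\right)^{2} = \left(40 - 34\right)^{2} = 6^{2} = 36$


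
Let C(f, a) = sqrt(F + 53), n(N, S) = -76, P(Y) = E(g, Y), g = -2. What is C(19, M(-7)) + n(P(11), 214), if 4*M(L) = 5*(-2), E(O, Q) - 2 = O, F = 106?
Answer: -76 + sqrt(159) ≈ -63.391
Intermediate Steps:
E(O, Q) = 2 + O
P(Y) = 0 (P(Y) = 2 - 2 = 0)
M(L) = -5/2 (M(L) = (5*(-2))/4 = (1/4)*(-10) = -5/2)
C(f, a) = sqrt(159) (C(f, a) = sqrt(106 + 53) = sqrt(159))
C(19, M(-7)) + n(P(11), 214) = sqrt(159) - 76 = -76 + sqrt(159)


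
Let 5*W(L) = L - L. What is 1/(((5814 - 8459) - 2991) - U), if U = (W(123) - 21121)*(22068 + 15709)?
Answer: 1/797882381 ≈ 1.2533e-9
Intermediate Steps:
W(L) = 0 (W(L) = (L - L)/5 = (⅕)*0 = 0)
U = -797888017 (U = (0 - 21121)*(22068 + 15709) = -21121*37777 = -797888017)
1/(((5814 - 8459) - 2991) - U) = 1/(((5814 - 8459) - 2991) - 1*(-797888017)) = 1/((-2645 - 2991) + 797888017) = 1/(-5636 + 797888017) = 1/797882381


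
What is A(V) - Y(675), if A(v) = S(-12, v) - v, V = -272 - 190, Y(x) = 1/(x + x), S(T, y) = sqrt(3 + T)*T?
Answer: 623699/1350 - 36*I ≈ 462.0 - 36.0*I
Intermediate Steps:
S(T, y) = T*sqrt(3 + T)
Y(x) = 1/(2*x)
V = -462
A(v) = -v - 36*I (A(v) = -12*sqrt(3 - 12) - v = -36*I - v = -v - 36*I)
A(V) - Y(675) = (-1*(-462) - 36*I) - 1/(2*675) = (462 - 36*I) - 1/(2*675) = (462 - 36*I) - 1*1/1350 = (462 - 36*I) - 1/1350 = 623699/1350 - 36*I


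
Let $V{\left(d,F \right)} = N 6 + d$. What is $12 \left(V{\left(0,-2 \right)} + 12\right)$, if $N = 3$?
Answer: $360$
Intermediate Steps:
$V{\left(d,F \right)} = 18 + d$ ($V{\left(d,F \right)} = 3 \cdot 6 + d = 18 + d$)
$12 \left(V{\left(0,-2 \right)} + 12\right) = 12 \left(\left(18 + 0\right) + 12\right) = 12 \left(18 + 12\right) = 12 \cdot 30 = 360$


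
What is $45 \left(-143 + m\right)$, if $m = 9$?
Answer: $-6030$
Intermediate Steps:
$45 \left(-143 + m\right) = 45 \left(-143 + 9\right) = 45 \left(-134\right) = -6030$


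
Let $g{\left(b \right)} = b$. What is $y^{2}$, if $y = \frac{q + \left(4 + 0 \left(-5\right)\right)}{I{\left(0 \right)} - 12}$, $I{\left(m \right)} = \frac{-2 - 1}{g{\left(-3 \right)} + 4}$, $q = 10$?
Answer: $\frac{196}{225} \approx 0.87111$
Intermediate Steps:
$I{\left(m \right)} = -3$ ($I{\left(m \right)} = \frac{-2 - 1}{-3 + 4} = - \frac{3}{1} = \left(-3\right) 1 = -3$)
$y = - \frac{14}{15}$ ($y = \frac{10 + \left(4 + 0 \left(-5\right)\right)}{-3 - 12} = \frac{10 + \left(4 + 0\right)}{-15} = \left(10 + 4\right) \left(- \frac{1}{15}\right) = 14 \left(- \frac{1}{15}\right) = - \frac{14}{15} \approx -0.93333$)
$y^{2} = \left(- \frac{14}{15}\right)^{2} = \frac{196}{225}$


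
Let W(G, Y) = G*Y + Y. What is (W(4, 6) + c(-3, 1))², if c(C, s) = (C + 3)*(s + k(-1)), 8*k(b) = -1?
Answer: 900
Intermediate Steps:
k(b) = -⅛ (k(b) = (⅛)*(-1) = -⅛)
W(G, Y) = Y + G*Y
c(C, s) = (3 + C)*(-⅛ + s) (c(C, s) = (C + 3)*(s - ⅛) = (3 + C)*(-⅛ + s))
(W(4, 6) + c(-3, 1))² = (6*(1 + 4) + (-3/8 + 3*1 - ⅛*(-3) - 3*1))² = (6*5 + (-3/8 + 3 + 3/8 - 3))² = (30 + 0)² = 30² = 900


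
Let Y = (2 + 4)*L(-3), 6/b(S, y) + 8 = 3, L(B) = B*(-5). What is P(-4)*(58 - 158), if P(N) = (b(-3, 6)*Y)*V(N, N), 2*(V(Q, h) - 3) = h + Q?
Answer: -10800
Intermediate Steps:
L(B) = -5*B
V(Q, h) = 3 + Q/2 + h/2 (V(Q, h) = 3 + (h + Q)/2 = 3 + (Q + h)/2 = 3 + (Q/2 + h/2) = 3 + Q/2 + h/2)
b(S, y) = -6/5 (b(S, y) = 6/(-8 + 3) = 6/(-5) = 6*(-⅕) = -6/5)
Y = 90 (Y = (2 + 4)*(-5*(-3)) = 6*15 = 90)
P(N) = -324 - 108*N (P(N) = (-6/5*90)*(3 + N/2 + N/2) = -108*(3 + N) = -324 - 108*N)
P(-4)*(58 - 158) = (-324 - 108*(-4))*(58 - 158) = (-324 + 432)*(-100) = 108*(-100) = -10800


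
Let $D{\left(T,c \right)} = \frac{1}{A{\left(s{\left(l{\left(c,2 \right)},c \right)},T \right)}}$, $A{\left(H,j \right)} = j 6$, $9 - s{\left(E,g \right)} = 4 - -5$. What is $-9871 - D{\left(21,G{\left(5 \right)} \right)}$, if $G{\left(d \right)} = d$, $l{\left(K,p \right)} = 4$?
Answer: $- \frac{1243747}{126} \approx -9871.0$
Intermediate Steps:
$s{\left(E,g \right)} = 0$ ($s{\left(E,g \right)} = 9 - \left(4 - -5\right) = 9 - \left(4 + 5\right) = 9 - 9 = 0$)
$A{\left(H,j \right)} = 6 j$
$D{\left(T,c \right)} = \frac{1}{6 T}$
$-9871 - D{\left(21,G{\left(5 \right)} \right)} = -9871 - \frac{1}{6 \cdot 21} = -9871 - \frac{1}{6} \cdot \frac{1}{21} = -9871 - \frac{1}{126} = - \frac{1243747}{126}$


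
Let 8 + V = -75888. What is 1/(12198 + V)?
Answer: -1/63698 ≈ -1.5699e-5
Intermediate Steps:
V = -75896 (V = -8 - 75888 = -75896)
1/(12198 + V) = 1/(12198 - 75896) = 1/(-63698) = -1/63698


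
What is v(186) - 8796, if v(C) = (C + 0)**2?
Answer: 25800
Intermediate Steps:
v(C) = C**2
v(186) - 8796 = 186**2 - 8796 = 34596 - 8796 = 25800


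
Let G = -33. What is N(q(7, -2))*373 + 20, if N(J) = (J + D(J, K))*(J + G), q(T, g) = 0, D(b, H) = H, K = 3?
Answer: -36907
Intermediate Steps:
N(J) = (-33 + J)*(3 + J) (N(J) = (J + 3)*(J - 33) = (3 + J)*(-33 + J) = (-33 + J)*(3 + J))
N(q(7, -2))*373 + 20 = (-99 + 0² - 30*0)*373 + 20 = (-99 + 0 + 0)*373 + 20 = -99*373 + 20 = -36927 + 20 = -36907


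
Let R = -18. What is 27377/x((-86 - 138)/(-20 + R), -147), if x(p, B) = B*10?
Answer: -3911/210 ≈ -18.624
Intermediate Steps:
x(p, B) = 10*B
27377/x((-86 - 138)/(-20 + R), -147) = 27377/((10*(-147))) = 27377/(-1470) = 27377*(-1/1470) = -3911/210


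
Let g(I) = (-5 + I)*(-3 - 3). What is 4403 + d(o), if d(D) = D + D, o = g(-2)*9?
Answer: 5159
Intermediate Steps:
g(I) = 30 - 6*I (g(I) = (-5 + I)*(-6) = 30 - 6*I)
o = 378 (o = (30 - 6*(-2))*9 = (30 + 12)*9 = 42*9 = 378)
d(D) = 2*D
4403 + d(o) = 4403 + 2*378 = 4403 + 756 = 5159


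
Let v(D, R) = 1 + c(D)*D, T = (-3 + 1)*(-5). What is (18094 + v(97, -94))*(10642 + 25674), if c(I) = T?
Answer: 692364540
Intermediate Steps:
T = 10 (T = -2*(-5) = 10)
c(I) = 10
v(D, R) = 1 + 10*D
(18094 + v(97, -94))*(10642 + 25674) = (18094 + (1 + 10*97))*(10642 + 25674) = (18094 + (1 + 970))*36316 = (18094 + 971)*36316 = 19065*36316 = 692364540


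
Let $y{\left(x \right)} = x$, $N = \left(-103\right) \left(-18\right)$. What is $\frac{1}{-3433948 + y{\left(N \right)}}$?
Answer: $- \frac{1}{3432094} \approx -2.9137 \cdot 10^{-7}$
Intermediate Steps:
$N = 1854$
$\frac{1}{-3433948 + y{\left(N \right)}} = \frac{1}{-3433948 + 1854} = \frac{1}{-3432094} = - \frac{1}{3432094}$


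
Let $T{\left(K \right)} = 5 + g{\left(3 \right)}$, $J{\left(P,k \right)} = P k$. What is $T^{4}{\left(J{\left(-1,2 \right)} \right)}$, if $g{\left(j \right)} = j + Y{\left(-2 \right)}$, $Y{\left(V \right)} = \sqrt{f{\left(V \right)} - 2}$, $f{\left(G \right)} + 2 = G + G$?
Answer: $1088 + 3584 i \sqrt{2} \approx 1088.0 + 5068.5 i$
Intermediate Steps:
$f{\left(G \right)} = -2 + 2 G$ ($f{\left(G \right)} = -2 + \left(G + G\right) = -2 + 2 G$)
$Y{\left(V \right)} = \sqrt{-4 + 2 V}$ ($Y{\left(V \right)} = \sqrt{\left(-2 + 2 V\right) - 2} = \sqrt{-4 + 2 V}$)
$g{\left(j \right)} = j + 2 i \sqrt{2}$ ($g{\left(j \right)} = j + \sqrt{-4 + 2 \left(-2\right)} = j + \sqrt{-4 - 4} = j + \sqrt{-8} = j + 2 i \sqrt{2}$)
$T{\left(K \right)} = 8 + 2 i \sqrt{2}$ ($T{\left(K \right)} = 5 + \left(3 + 2 i \sqrt{2}\right) = 8 + 2 i \sqrt{2}$)
$T^{4}{\left(J{\left(-1,2 \right)} \right)} = \left(8 + 2 i \sqrt{2}\right)^{4}$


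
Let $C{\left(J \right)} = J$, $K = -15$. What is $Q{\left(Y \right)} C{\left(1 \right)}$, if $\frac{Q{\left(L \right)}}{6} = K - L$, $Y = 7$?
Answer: $-132$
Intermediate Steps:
$Q{\left(L \right)} = -90 - 6 L$ ($Q{\left(L \right)} = 6 \left(-15 - L\right) = -90 - 6 L$)
$Q{\left(Y \right)} C{\left(1 \right)} = \left(-90 - 42\right) 1 = \left(-132\right) 1 = -132$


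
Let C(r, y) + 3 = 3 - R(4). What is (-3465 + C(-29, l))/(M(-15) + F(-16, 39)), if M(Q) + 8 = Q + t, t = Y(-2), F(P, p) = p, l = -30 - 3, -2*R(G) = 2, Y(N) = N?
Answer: -1732/7 ≈ -247.43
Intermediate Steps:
R(G) = -1 (R(G) = -½*2 = -1)
l = -33
C(r, y) = 1 (C(r, y) = -3 + (3 - 1*(-1)) = -3 + (3 + 1) = -3 + 4 = 1)
t = -2
M(Q) = -10 + Q (M(Q) = -8 + (Q - 2) = -8 + (-2 + Q) = -10 + Q)
(-3465 + C(-29, l))/(M(-15) + F(-16, 39)) = (-3465 + 1)/((-10 - 15) + 39) = -3464/(-25 + 39) = -3464/14 = -3464*1/14 = -1732/7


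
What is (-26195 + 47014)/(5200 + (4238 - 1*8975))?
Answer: 20819/463 ≈ 44.965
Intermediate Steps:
(-26195 + 47014)/(5200 + (4238 - 1*8975)) = 20819/(5200 + (4238 - 8975)) = 20819/(5200 - 4737) = 20819/463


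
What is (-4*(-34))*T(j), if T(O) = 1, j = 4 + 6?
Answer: 136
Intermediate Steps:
j = 10
(-4*(-34))*T(j) = -4*(-34)*1 = 136*1 = 136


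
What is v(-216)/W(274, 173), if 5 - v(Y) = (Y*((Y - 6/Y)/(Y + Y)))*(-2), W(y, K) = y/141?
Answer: -356965/3288 ≈ -108.57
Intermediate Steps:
W(y, K) = y/141 (W(y, K) = y*(1/141) = y/141)
v(Y) = 5 + Y - 6/Y (v(Y) = 5 - Y*((Y - 6/Y)/(Y + Y))*(-2) = 5 - Y*((Y - 6/Y)/((2*Y)))*(-2) = 5 - Y*((Y - 6/Y)*(1/(2*Y)))*(-2) = 5 - Y*((Y - 6/Y)/(2*Y))*(-2) = 5 - (Y/2 - 3/Y)*(-2) = 5 - (-Y + 6/Y) = 5 + (Y - 6/Y) = 5 + Y - 6/Y)
v(-216)/W(274, 173) = (5 - 216 - 6/(-216))/(((1/141)*274)) = (5 - 216 - 6*(-1/216))/(274/141) = (5 - 216 + 1/36)*(141/274) = -7595/36*141/274 = -356965/3288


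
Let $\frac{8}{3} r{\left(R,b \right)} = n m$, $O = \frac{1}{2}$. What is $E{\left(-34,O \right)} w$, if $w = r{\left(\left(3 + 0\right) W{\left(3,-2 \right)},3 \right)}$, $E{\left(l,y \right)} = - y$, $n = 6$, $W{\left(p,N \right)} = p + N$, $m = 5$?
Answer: $- \frac{45}{8} \approx -5.625$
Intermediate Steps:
$O = \frac{1}{2} \approx 0.5$
$W{\left(p,N \right)} = N + p$
$r{\left(R,b \right)} = \frac{45}{4}$ ($r{\left(R,b \right)} = \frac{3 \cdot 6 \cdot 5}{8} = \frac{3}{8} \cdot 30 = \frac{45}{4}$)
$w = \frac{45}{4} \approx 11.25$
$E{\left(-34,O \right)} w = \left(-1\right) \frac{1}{2} \cdot \frac{45}{4} = \left(- \frac{1}{2}\right) \frac{45}{4} = - \frac{45}{8}$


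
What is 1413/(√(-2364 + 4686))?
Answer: 157*√258/86 ≈ 29.323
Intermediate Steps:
1413/(√(-2364 + 4686)) = 1413/(√2322) = 1413/((3*√258)) = 1413*(√258/774) = 157*√258/86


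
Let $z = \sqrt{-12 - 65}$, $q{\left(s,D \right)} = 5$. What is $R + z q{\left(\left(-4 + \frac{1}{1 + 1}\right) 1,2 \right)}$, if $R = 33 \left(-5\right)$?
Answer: $-165 + 5 i \sqrt{77} \approx -165.0 + 43.875 i$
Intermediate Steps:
$R = -165$
$z = i \sqrt{77}$ ($z = \sqrt{-77} = i \sqrt{77} \approx 8.775 i$)
$R + z q{\left(\left(-4 + \frac{1}{1 + 1}\right) 1,2 \right)} = -165 + i \sqrt{77} \cdot 5 = -165 + 5 i \sqrt{77}$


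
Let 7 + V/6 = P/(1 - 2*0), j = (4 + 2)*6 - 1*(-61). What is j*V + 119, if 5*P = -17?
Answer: -29669/5 ≈ -5933.8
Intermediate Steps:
j = 97 (j = 6*6 + 61 = 36 + 61 = 97)
P = -17/5 (P = (⅕)*(-17) = -17/5 ≈ -3.4000)
V = -312/5 (V = -42 + 6*(-17/(5*(1 - 2*0))) = -42 + 6*(-17/(5*(1 + 0))) = -42 + 6*(-17/5/1) = -42 + 6*(-17/5*1) = -42 + 6*(-17/5) = -42 - 102/5 = -312/5 ≈ -62.400)
j*V + 119 = 97*(-312/5) + 119 = -30264/5 + 119 = -29669/5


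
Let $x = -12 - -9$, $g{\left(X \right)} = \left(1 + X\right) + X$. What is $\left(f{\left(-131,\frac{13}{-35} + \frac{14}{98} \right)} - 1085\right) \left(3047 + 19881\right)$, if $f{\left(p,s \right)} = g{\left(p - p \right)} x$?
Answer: $-24945664$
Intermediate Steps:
$g{\left(X \right)} = 1 + 2 X$
$x = -3$ ($x = -12 + 9 = -3$)
$f{\left(p,s \right)} = -3$ ($f{\left(p,s \right)} = \left(1 + 2 \left(p - p\right)\right) \left(-3\right) = \left(1 + 2 \cdot 0\right) \left(-3\right) = \left(1 + 0\right) \left(-3\right) = 1 \left(-3\right) = -3$)
$\left(f{\left(-131,\frac{13}{-35} + \frac{14}{98} \right)} - 1085\right) \left(3047 + 19881\right) = \left(-3 - 1085\right) \left(3047 + 19881\right) = \left(-1088\right) 22928 = -24945664$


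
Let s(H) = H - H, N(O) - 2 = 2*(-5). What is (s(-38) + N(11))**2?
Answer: 64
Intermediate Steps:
N(O) = -8 (N(O) = 2 + 2*(-5) = 2 - 10 = -8)
s(H) = 0
(s(-38) + N(11))**2 = (0 - 8)**2 = (-8)**2 = 64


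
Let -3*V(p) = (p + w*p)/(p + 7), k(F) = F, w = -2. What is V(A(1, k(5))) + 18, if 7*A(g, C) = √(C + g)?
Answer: 43108/2395 + 49*√6/7185 ≈ 18.016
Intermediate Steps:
A(g, C) = √(C + g)/7
V(p) = p/(3*(7 + p)) (V(p) = -(p - 2*p)/(3*(p + 7)) = -(-p)/(3*(7 + p)) = -(-1)*p/(3*(7 + p)) = p/(3*(7 + p)))
V(A(1, k(5))) + 18 = (√(5 + 1)/7)/(3*(7 + √(5 + 1)/7)) + 18 = (√6/7)/(3*(7 + √6/7)) + 18 = √6/(21*(7 + √6/7)) + 18 = 18 + √6/(21*(7 + √6/7))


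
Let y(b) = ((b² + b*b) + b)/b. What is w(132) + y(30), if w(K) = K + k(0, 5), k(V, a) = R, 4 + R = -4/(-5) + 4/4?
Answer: 954/5 ≈ 190.80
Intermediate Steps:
y(b) = (b + 2*b²)/b (y(b) = ((b² + b²) + b)/b = (2*b² + b)/b = (b + 2*b²)/b)
R = -11/5 (R = -4 + (-4/(-5) + 4/4) = -4 + (-4*(-⅕) + 4*(¼)) = -4 + (⅘ + 1) = -4 + 9/5 = -11/5 ≈ -2.2000)
k(V, a) = -11/5
w(K) = -11/5 + K (w(K) = K - 11/5 = -11/5 + K)
w(132) + y(30) = (-11/5 + 132) + (1 + 2*30) = 649/5 + (1 + 60) = 649/5 + 61 = 954/5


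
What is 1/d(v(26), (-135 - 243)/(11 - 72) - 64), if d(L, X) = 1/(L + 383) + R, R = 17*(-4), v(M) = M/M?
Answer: -384/26111 ≈ -0.014706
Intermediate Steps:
v(M) = 1
R = -68
d(L, X) = -68 + 1/(383 + L) (d(L, X) = 1/(L + 383) - 68 = 1/(383 + L) - 68 = -68 + 1/(383 + L))
1/d(v(26), (-135 - 243)/(11 - 72) - 64) = 1/((-26043 - 68*1)/(383 + 1)) = 1/((-26043 - 68)/384) = 1/((1/384)*(-26111)) = 1/(-26111/384) = -384/26111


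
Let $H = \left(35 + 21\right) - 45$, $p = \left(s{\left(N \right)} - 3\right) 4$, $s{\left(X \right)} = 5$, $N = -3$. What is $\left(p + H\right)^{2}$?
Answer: $361$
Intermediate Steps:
$p = 8$ ($p = \left(5 - 3\right) 4 = 2 \cdot 4 = 8$)
$H = 11$ ($H = 56 - 45 = 11$)
$\left(p + H\right)^{2} = \left(8 + 11\right)^{2} = 19^{2} = 361$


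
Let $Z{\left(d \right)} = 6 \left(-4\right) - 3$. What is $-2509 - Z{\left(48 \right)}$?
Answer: $-2482$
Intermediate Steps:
$Z{\left(d \right)} = -27$ ($Z{\left(d \right)} = -24 - 3 = -27$)
$-2509 - Z{\left(48 \right)} = -2509 - -27 = -2509 + 27 = -2482$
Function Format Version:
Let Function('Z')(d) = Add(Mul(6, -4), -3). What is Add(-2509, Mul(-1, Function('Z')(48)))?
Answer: -2482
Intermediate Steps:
Function('Z')(d) = -27 (Function('Z')(d) = Add(-24, -3) = -27)
Add(-2509, Mul(-1, Function('Z')(48))) = Add(-2509, Mul(-1, -27)) = Add(-2509, 27) = -2482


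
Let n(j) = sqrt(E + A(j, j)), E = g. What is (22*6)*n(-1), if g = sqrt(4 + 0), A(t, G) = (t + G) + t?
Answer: 132*I ≈ 132.0*I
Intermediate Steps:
A(t, G) = G + 2*t (A(t, G) = (G + t) + t = G + 2*t)
g = 2 (g = sqrt(4) = 2)
E = 2
n(j) = sqrt(2 + 3*j) (n(j) = sqrt(2 + (j + 2*j)) = sqrt(2 + 3*j))
(22*6)*n(-1) = (22*6)*sqrt(2 + 3*(-1)) = 132*sqrt(2 - 3) = 132*sqrt(-1) = 132*I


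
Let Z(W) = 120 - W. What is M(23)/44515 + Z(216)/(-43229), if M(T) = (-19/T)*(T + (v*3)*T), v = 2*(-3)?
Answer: 18236407/1924338935 ≈ 0.0094767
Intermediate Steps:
v = -6
M(T) = 323 (M(T) = (-19/T)*(T + (-6*3)*T) = (-19/T)*(T - 18*T) = (-19/T)*(-17*T) = 323)
M(23)/44515 + Z(216)/(-43229) = 323/44515 + (120 - 1*216)/(-43229) = 323*(1/44515) + (120 - 216)*(-1/43229) = 323/44515 - 96*(-1/43229) = 323/44515 + 96/43229 = 18236407/1924338935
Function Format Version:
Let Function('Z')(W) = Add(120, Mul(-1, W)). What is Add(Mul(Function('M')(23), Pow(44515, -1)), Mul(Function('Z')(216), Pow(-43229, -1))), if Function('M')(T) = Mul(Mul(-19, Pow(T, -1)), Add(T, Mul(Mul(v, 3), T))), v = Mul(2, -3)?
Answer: Rational(18236407, 1924338935) ≈ 0.0094767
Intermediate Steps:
v = -6
Function('M')(T) = 323 (Function('M')(T) = Mul(Mul(-19, Pow(T, -1)), Add(T, Mul(Mul(-6, 3), T))) = Mul(Mul(-19, Pow(T, -1)), Add(T, Mul(-18, T))) = Mul(Mul(-19, Pow(T, -1)), Mul(-17, T)) = 323)
Add(Mul(Function('M')(23), Pow(44515, -1)), Mul(Function('Z')(216), Pow(-43229, -1))) = Add(Mul(323, Pow(44515, -1)), Mul(Add(120, Mul(-1, 216)), Pow(-43229, -1))) = Add(Mul(323, Rational(1, 44515)), Mul(Add(120, -216), Rational(-1, 43229))) = Add(Rational(323, 44515), Mul(-96, Rational(-1, 43229))) = Add(Rational(323, 44515), Rational(96, 43229)) = Rational(18236407, 1924338935)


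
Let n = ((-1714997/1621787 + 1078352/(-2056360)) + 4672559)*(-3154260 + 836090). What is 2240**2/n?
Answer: -104584907424435200/225773469922123511141857 ≈ -4.6323e-7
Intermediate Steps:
n = -903093879688494044567428/83374447883 (n = ((-1714997*1/1621787 + 1078352*(-1/2056360)) + 4672559)*(-2318170) = ((-1714997/1621787 - 134794/257045) + 4672559)*(-2318170) = (-659438560743/416872239415 + 4672559)*(-2318170) = (1947859474690152242/416872239415)*(-2318170) = -903093879688494044567428/83374447883 ≈ -1.0832e+13)
2240**2/n = 2240**2/(-903093879688494044567428/83374447883) = 5017600*(-83374447883/903093879688494044567428) = -104584907424435200/225773469922123511141857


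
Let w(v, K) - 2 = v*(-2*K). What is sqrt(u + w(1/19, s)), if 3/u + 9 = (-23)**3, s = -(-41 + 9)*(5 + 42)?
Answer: I*sqrt(522877592643)/57836 ≈ 12.503*I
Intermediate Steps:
s = 1504 (s = -(-32)*47 = -1*(-1504) = 1504)
w(v, K) = 2 - 2*K*v (w(v, K) = 2 + v*(-2*K) = 2 - 2*K*v)
u = -3/12176 (u = 3/(-9 + (-23)**3) = 3/(-9 - 12167) = 3/(-12176) = 3*(-1/12176) = -3/12176 ≈ -0.00024639)
sqrt(u + w(1/19, s)) = sqrt(-3/12176 + (2 - 2*1504/19)) = sqrt(-3/12176 + (2 - 2*1504*1/19)) = sqrt(-3/12176 + (2 - 3008/19)) = sqrt(-3/12176 - 2970/19) = sqrt(-36162777/231344) = I*sqrt(522877592643)/57836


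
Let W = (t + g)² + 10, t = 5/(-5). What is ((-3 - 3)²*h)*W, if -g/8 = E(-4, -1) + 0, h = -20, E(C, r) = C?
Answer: -699120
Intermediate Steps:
g = 32 (g = -8*(-4 + 0) = -8*(-4) = 32)
t = -1 (t = 5*(-⅕) = -1)
W = 971 (W = (-1 + 32)² + 10 = 31² + 10 = 961 + 10 = 971)
((-3 - 3)²*h)*W = ((-3 - 3)²*(-20))*971 = ((-6)²*(-20))*971 = (36*(-20))*971 = -720*971 = -699120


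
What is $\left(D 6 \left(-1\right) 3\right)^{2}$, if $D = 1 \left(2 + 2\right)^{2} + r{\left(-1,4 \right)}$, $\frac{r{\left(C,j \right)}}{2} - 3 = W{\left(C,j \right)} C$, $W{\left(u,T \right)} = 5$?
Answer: $46656$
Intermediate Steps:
$r{\left(C,j \right)} = 6 + 10 C$ ($r{\left(C,j \right)} = 6 + 2 \cdot 5 C = 6 + 10 C$)
$D = 12$ ($D = 1 \left(2 + 2\right)^{2} + \left(6 + 10 \left(-1\right)\right) = 1 \cdot 4^{2} + \left(6 - 10\right) = 1 \cdot 16 - 4 = 16 - 4 = 12$)
$\left(D 6 \left(-1\right) 3\right)^{2} = \left(12 \cdot 6 \left(-1\right) 3\right)^{2} = \left(12 \left(-6\right) 3\right)^{2} = \left(\left(-72\right) 3\right)^{2} = \left(-216\right)^{2} = 46656$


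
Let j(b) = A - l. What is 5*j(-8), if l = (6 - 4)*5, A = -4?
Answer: -70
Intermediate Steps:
l = 10 (l = 2*5 = 10)
j(b) = -14 (j(b) = -4 - 1*10 = -4 - 10 = -14)
5*j(-8) = 5*(-14) = -70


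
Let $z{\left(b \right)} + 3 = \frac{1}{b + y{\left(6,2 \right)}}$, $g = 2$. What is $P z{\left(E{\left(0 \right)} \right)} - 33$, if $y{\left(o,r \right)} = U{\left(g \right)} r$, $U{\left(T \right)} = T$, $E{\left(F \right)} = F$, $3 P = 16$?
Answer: $- \frac{143}{3} \approx -47.667$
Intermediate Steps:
$P = \frac{16}{3}$ ($P = \frac{1}{3} \cdot 16 = \frac{16}{3} \approx 5.3333$)
$y{\left(o,r \right)} = 2 r$
$z{\left(b \right)} = -3 + \frac{1}{4 + b}$ ($z{\left(b \right)} = -3 + \frac{1}{b + 2 \cdot 2} = -3 + \frac{1}{b + 4} = -3 + \frac{1}{4 + b}$)
$P z{\left(E{\left(0 \right)} \right)} - 33 = \frac{16 \frac{-11 - 0}{4 + 0}}{3} - 33 = \frac{16 \frac{-11 + 0}{4}}{3} - 33 = \frac{16 \cdot \frac{1}{4} \left(-11\right)}{3} - 33 = \frac{16}{3} \left(- \frac{11}{4}\right) - 33 = - \frac{44}{3} - 33 = - \frac{143}{3}$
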